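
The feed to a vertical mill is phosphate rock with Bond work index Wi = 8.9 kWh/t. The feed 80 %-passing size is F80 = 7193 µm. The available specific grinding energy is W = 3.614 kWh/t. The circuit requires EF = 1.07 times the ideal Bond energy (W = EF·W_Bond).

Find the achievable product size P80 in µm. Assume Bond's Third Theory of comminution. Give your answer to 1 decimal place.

P80 = 404.2 µm

Bond: W = 10·Wi·(1/√P80 − 1/√F80)
W_Bond = W / EF = 3.614 / 1.07 = 3.3776 kWh/t
1/√P80 = 1/√F80 + W_Bond/(10·Wi)
  = 3.3776/(10·8.9) + 1/√7193 = 0.037950 + 0.011791 = 0.049741
P80 = (1/0.049741)² = 20.1041² = 404.18 µm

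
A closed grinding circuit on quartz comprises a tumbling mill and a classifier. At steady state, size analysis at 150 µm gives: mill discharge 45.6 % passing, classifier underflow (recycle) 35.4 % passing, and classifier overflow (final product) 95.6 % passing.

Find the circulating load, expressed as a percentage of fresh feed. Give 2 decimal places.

CL = 490.20 %

Mass balance on the −150 µm fraction:
Fd + Rd = Ru + Fo ⇒ R/F = (o−d)/(d−u)
r = (95.6 − 45.6)/(45.6 − 35.4) = 50.0/10.2 = 4.9020
CL = 100·r = 490.20 %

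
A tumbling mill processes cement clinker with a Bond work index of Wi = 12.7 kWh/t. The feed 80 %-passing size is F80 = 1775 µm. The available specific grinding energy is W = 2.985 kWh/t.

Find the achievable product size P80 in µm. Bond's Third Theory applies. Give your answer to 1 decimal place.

P80 = 448.1 µm

W = 10·Wi·(P80^(-½) − F80^(-½))
⇒ 1/√P80 = W/(10 Wi) + 1/√F80
  = 2.9850/(10·12.7) + 1/√1775 = 0.023504 + 0.023736 = 0.047240
P80 = (1/0.047240)² = 21.1687² = 448.11 µm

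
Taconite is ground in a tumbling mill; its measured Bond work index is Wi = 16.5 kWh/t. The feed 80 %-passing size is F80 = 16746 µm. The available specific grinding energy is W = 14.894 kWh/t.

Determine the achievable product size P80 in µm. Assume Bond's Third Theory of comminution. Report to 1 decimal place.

W_Bond = 10·Wi·(1/√P₈₀ − 1/√F₈₀)
P80^(−½) = W/(10 Wi) + F80^(−½)
  = 14.8940/(10·16.5) + 1/√16746 = 0.090267 + 0.007728 = 0.097994
P80 = (1/0.097994)² = 10.2047² = 104.14 µm

P80 = 104.1 µm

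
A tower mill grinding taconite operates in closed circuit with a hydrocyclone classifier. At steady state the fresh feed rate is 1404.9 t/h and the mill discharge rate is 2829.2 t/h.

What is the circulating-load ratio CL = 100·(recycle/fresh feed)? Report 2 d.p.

CL = 101.38 %

Mill node: discharge = fresh + recycle.
R = M − F = 2829.2 − 1404.9 = 1424.3 t/h
CL = 100·R/F = 100·1424.3/1404.9 = 101.38 %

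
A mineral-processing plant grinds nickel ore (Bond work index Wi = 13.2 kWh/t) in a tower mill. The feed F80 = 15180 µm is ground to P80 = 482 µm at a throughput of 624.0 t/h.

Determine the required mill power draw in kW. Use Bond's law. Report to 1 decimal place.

P = 3083.2 kW

W = 10·Wi·[P80^(−½) − F80^(−½)]
W = 10·13.2·(1/√482 − 1/√15180) = 10·13.2·(0.037432) = 4.9411 kWh/t
Power = W × throughput = 4.9411 kWh/t × 624.0 t/h = 3083.2 kW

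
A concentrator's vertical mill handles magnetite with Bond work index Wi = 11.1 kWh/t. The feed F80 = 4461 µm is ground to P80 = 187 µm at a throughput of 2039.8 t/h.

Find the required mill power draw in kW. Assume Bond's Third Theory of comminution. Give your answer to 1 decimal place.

P = 13167.4 kW

Bond:  W = 10 Wi (1/√P − 1/√F)
W = 10·11.1·(1/√187 − 1/√4461) = 10·11.1·(0.058155) = 6.4552 kWh/t
Mill draw = 6.4552 × 2039.8 = 13167.4 kW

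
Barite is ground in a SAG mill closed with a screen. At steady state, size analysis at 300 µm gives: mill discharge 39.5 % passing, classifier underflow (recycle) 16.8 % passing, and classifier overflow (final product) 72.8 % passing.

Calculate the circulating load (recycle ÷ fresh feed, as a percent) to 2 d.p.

Classifier node, passing 300 µm:
(1+r)·d = r·u + o ⇒ r = (o−d)/(d−u)
r = (72.8 − 39.5)/(39.5 − 16.8) = 33.3/22.7 = 1.4670
CL = 100·r = 146.70 %

CL = 146.70 %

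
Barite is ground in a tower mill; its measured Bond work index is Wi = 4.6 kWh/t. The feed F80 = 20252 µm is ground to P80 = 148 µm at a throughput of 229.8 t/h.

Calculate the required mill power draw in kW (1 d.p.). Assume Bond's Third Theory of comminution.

P = 794.6 kW

W = 10 Wi (P80^-0.5 − F80^-0.5)
W = 10·4.6·(1/√148 − 1/√20252) = 10·4.6·(0.075173) = 3.4579 kWh/t
P = W·T = 3.4579·229.8 = 794.6 kW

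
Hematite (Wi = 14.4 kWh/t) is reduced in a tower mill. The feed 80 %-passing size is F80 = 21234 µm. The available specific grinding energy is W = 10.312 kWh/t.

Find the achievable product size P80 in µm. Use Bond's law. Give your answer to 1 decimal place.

W = 10 Wi (1/√P80 − 1/√F80)  [Bond]
1/√P80 = 1/√F80 + W/(10·Wi)
  = 10.3120/(10·14.4) + 1/√21234 = 0.071611 + 0.006863 = 0.078474
P80 = (1/0.078474)² = 12.7431² = 162.39 µm

P80 = 162.4 µm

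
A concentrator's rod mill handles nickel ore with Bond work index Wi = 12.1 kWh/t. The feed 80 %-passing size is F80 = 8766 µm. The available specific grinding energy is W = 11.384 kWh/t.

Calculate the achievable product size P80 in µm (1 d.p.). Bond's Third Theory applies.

W = 10·Wi·[P80^(−½) − F80^(−½)]
⇒ 1/√P80 = W/(10 Wi) + 1/√F80
  = 11.3840/(10·12.1) + 1/√8766 = 0.094083 + 0.010681 = 0.104763
P80 = (1/0.104763)² = 9.5453² = 91.11 µm

P80 = 91.1 µm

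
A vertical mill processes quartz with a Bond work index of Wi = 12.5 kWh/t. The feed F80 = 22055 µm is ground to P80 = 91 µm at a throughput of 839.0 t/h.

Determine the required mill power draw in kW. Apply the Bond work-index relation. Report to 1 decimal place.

P = 10287.7 kW

W = 10 Wi / √P80 − 10 Wi / √F80
W = 10·12.5·(1/√91 − 1/√22055) = 10·12.5·(0.098095) = 12.2619 kWh/t
Mill draw = 12.2619 × 839.0 = 10287.7 kW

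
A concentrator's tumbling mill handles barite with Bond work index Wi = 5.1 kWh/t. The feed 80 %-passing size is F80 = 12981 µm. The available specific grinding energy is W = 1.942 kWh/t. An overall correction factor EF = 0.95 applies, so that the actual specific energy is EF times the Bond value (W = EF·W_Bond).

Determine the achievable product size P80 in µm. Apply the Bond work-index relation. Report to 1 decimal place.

P80 = 418.9 µm

W = 10·Wi·(P80^(-½) − F80^(-½))
W_Bond = W / EF = 1.942 / 0.95 = 2.0442 kWh/t
P80^(−½) = W_Bond/(10 Wi) + F80^(−½)
  = 2.0442/(10·5.1) + 1/√12981 = 0.040083 + 0.008777 = 0.048860
P80 = (1/0.048860)² = 20.4668² = 418.89 µm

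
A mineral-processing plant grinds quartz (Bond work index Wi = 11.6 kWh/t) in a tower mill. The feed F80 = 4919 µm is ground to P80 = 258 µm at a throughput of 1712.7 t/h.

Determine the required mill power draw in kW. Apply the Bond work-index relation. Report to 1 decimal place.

Bond: W = 10·Wi·(1/√P80 − 1/√F80)
W = 10·11.6·(1/√258 − 1/√4919) = 10·11.6·(0.047999) = 5.5679 kWh/t
Mill draw = 5.5679 × 1712.7 = 9536.2 kW

P = 9536.2 kW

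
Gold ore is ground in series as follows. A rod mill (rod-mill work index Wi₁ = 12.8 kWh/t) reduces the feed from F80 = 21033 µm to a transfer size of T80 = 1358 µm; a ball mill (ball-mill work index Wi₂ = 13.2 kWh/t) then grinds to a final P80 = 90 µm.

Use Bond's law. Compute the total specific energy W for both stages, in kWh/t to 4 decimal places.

W = 10 Wi / √P80 − 10 Wi / √F80
Stage 1 (21033→1358 µm, Wi₁=12.8): W₁ = 10·12.8·(0.027136 − 0.006895) = 2.5909 kWh/t
Stage 2 (1358→90 µm, Wi₂=13.2): W₂ = 10·13.2·(0.105409 − 0.027136) = 10.3320 kWh/t
W = W₁ + W₂ = 2.5909 + 10.3320 = 12.9229 kWh/t

W = 12.9229 kWh/t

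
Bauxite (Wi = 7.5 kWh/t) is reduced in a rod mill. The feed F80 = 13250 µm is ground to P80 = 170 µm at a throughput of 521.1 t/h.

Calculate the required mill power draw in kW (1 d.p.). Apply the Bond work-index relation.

P = 2658.0 kW

Bond:  W = 10 Wi (1/√P − 1/√F)
W = 10·7.5·(1/√170 − 1/√13250) = 10·7.5·(0.068009) = 5.1007 kWh/t
Mill draw = 5.1007 × 521.1 = 2658.0 kW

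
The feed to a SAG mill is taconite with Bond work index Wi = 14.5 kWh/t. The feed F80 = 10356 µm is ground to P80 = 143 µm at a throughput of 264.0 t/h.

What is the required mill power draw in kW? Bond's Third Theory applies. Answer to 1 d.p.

W = 10·Wi·(P80^(-½) − F80^(-½))
W = 10·14.5·(1/√143 − 1/√10356) = 10·14.5·(0.073798) = 10.7006 kWh/t
P_mill = W·ṁ = 10.7006·264.0 = 2825.0 kW

P = 2825.0 kW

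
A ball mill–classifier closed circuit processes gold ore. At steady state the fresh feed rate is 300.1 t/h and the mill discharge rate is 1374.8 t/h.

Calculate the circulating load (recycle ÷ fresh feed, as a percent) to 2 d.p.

CL = 358.11 %

Discharge = new feed + return, hence
R = M − F = 1374.8 − 300.1 = 1074.7 t/h
CL = 100·R/F = 100·1074.7/300.1 = 358.11 %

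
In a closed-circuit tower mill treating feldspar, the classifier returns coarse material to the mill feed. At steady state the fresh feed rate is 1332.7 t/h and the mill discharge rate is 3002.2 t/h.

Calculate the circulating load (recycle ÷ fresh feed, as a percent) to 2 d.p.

CL = 125.27 %

M = F + R at steady state, so:
R = M − F = 3002.2 − 1332.7 = 1669.5 t/h
CL = 100·R/F = 100·1669.5/1332.7 = 125.27 %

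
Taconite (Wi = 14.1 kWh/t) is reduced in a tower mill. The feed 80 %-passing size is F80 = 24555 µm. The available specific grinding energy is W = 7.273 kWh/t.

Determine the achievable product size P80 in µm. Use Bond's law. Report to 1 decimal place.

W = 10·Wi·(P80^(-½) − F80^(-½))
⇒ 1/√P80 = W/(10·Wi) + 1/√F80
  = 7.2730/(10·14.1) + 1/√24555 = 0.051582 + 0.006382 = 0.057963
P80 = (1/0.057963)² = 17.2523² = 297.64 µm

P80 = 297.6 µm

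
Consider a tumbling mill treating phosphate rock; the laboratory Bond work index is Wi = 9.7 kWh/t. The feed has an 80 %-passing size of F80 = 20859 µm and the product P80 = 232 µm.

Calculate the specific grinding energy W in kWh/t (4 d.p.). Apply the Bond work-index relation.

W = 10 Wi (1/√P80 − 1/√F80)  [Bond]
1/√232 = 0.065653;  1/√20859 = 0.006924
W = 10·9.7·(0.065653 − 0.006924) = 5.6967 kWh/t

W = 5.6967 kWh/t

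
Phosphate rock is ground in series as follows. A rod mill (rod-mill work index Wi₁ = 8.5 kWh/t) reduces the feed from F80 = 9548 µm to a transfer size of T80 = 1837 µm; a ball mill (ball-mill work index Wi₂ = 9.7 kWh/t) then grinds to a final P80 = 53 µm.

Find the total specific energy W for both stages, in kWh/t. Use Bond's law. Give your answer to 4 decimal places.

Bond: W = 10·Wi·(1/√P80 − 1/√F80)
Stage 1 (9548→1837 µm, Wi₁=8.5): W₁ = 10·8.5·(0.023332 − 0.010234) = 1.1133 kWh/t
Stage 2 (1837→53 µm, Wi₂=9.7): W₂ = 10·9.7·(0.137361 − 0.023332) = 11.0608 kWh/t
W = W₁ + W₂ = 1.1133 + 11.0608 = 12.1741 kWh/t

W = 12.1741 kWh/t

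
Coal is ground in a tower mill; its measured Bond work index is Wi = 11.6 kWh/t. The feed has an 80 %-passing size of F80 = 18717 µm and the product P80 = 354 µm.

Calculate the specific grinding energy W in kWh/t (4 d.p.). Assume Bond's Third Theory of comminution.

W = 10·Wi·[P80^(−½) − F80^(−½)]
1/√354 = 0.053149;  1/√18717 = 0.007309
W = 10·11.6·(0.053149 − 0.007309) = 5.3174 kWh/t

W = 5.3174 kWh/t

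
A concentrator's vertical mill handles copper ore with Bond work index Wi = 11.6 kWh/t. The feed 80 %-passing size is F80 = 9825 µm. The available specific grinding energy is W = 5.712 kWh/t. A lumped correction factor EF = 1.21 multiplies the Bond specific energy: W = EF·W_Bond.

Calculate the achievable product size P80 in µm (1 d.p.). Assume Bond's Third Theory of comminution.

P80 = 387.7 µm

W = 10·Wi·(P80^(-½) − F80^(-½))
W_Bond = W / EF = 5.712 / 1.21 = 4.7207 kWh/t
⇒ 1/√P80 = W_Bond/(10 Wi) + 1/√F80
  = 4.7207/(10·11.6) + 1/√9825 = 0.040695 + 0.010089 = 0.050784
P80 = (1/0.050784)² = 19.6912² = 387.74 µm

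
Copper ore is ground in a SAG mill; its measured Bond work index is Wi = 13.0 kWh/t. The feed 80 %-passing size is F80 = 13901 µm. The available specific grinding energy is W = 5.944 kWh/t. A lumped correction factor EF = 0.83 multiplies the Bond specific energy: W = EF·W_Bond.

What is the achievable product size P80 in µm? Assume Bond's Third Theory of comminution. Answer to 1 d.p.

W = 10·Wi·[P80^(−½) − F80^(−½)]
W_Bond = W / EF = 5.944 / 0.83 = 7.1614 kWh/t
P80^-0.5 = F80^-0.5 + W_Bond/(10 Wi)
  = 7.1614/(10·13.0) + 1/√13901 = 0.055088 + 0.008482 = 0.063570
P80 = (1/0.063570)² = 15.7308² = 247.46 µm

P80 = 247.5 µm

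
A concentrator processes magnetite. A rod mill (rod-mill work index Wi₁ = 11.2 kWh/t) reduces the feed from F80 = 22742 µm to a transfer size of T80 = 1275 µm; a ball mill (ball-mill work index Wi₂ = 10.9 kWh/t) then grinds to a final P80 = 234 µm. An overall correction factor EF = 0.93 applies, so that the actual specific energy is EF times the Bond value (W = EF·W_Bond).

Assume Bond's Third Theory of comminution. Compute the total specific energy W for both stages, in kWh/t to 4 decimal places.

W = 10 Wi (P80^-0.5 − F80^-0.5)
Stage 1 (22742→1275 µm, Wi₁=11.2): W₁ = 10·11.2·(0.028006 − 0.006631) = 2.3939 kWh/t
Stage 2 (1275→234 µm, Wi₂=10.9): W₂ = 10·10.9·(0.065372 − 0.028006) = 4.0729 kWh/t
W = W₁ + W₂ = 2.3939 + 4.0729 = 6.4669 kWh/t
Apply correction: 6.4669 × 0.93 = 6.0142 kWh/t

W = 6.0142 kWh/t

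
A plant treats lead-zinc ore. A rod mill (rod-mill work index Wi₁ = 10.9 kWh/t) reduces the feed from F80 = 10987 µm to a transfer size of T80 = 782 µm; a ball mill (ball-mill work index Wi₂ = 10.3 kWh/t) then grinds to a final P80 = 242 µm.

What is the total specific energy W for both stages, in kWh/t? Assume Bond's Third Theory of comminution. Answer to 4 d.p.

W = 5.7958 kWh/t

W = 10 Wi (P80^-0.5 − F80^-0.5)
Stage 1 (10987→782 µm, Wi₁=10.9): W₁ = 10·10.9·(0.035760 − 0.009540) = 2.8579 kWh/t
Stage 2 (782→242 µm, Wi₂=10.3): W₂ = 10·10.3·(0.064282 − 0.035760) = 2.9378 kWh/t
W = W₁ + W₂ = 2.8579 + 2.9378 = 5.7958 kWh/t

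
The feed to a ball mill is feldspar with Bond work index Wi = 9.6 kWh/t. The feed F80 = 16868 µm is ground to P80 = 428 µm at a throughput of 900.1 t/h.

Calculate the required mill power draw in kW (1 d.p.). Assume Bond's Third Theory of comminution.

Bond: W = 10·Wi·(1/√P80 − 1/√F80)
W = 10·9.6·(1/√428 − 1/√16868) = 10·9.6·(0.040637) = 3.9012 kWh/t
Mill draw = 3.9012 × 900.1 = 3511.4 kW

P = 3511.4 kW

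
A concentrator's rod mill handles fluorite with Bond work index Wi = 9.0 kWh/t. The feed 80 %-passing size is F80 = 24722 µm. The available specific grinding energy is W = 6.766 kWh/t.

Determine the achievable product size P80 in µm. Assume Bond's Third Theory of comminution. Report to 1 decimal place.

P80 = 150.4 µm

W_Bond = 10·Wi·(1/√P₈₀ − 1/√F₈₀)
1/√P80 = 1/√F80 + W/(10·Wi)
  = 6.7660/(10·9.0) + 1/√24722 = 0.075178 + 0.006360 = 0.081538
P80 = (1/0.081538)² = 12.2643² = 150.41 µm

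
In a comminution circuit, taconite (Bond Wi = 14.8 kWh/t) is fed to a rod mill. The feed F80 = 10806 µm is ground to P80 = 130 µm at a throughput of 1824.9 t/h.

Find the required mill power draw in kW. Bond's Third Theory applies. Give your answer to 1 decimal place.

P = 21089.9 kW

Bond: W = 10·Wi·(1/√P80 − 1/√F80)
W = 10·14.8·(1/√130 − 1/√10806) = 10·14.8·(0.078086) = 11.5567 kWh/t
Mill draw = 11.5567 × 1824.9 = 21089.9 kW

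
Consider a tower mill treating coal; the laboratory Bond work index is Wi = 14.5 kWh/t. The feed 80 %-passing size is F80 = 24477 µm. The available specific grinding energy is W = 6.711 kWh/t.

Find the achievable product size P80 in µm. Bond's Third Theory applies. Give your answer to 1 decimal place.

W = 10·Wi·(P80^(-½) − F80^(-½))
P80^-0.5 = F80^-0.5 + W/(10 Wi)
  = 6.7110/(10·14.5) + 1/√24477 = 0.046283 + 0.006392 = 0.052675
P80 = (1/0.052675)² = 18.9845² = 360.41 µm

P80 = 360.4 µm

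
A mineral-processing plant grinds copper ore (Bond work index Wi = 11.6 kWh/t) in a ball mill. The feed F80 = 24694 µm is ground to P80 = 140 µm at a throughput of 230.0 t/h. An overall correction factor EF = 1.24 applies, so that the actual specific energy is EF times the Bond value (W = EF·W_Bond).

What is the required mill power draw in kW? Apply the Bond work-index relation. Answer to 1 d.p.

W = 10 Wi / √P80 − 10 Wi / √F80
W = 10·11.6·(1/√140 − 1/√24694) = 10·11.6·(0.078152) = 9.0656 kWh/t
Apply correction: 9.0656 × 1.24 = 11.2414 kWh/t
P = W·T = 11.2414·230.0 = 2585.5 kW

P = 2585.5 kW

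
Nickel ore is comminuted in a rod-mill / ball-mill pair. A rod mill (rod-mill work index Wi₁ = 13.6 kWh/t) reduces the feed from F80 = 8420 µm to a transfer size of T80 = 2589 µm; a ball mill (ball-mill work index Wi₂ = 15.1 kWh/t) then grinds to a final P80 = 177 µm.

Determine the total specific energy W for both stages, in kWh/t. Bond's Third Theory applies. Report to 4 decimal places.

W = 9.5729 kWh/t

Bond:  W = 10 Wi (1/√P − 1/√F)
Stage 1 (8420→2589 µm, Wi₁=13.6): W₁ = 10·13.6·(0.019653 − 0.010898) = 1.1907 kWh/t
Stage 2 (2589→177 µm, Wi₂=15.1): W₂ = 10·15.1·(0.075165 − 0.019653) = 8.3822 kWh/t
W = W₁ + W₂ = 1.1907 + 8.3822 = 9.5729 kWh/t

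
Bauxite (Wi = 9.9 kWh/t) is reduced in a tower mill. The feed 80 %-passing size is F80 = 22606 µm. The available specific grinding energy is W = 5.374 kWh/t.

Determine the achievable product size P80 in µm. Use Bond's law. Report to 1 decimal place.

W = 10·Wi·[P80^(−½) − F80^(−½)]
⇒ 1/√P80 = W/(10 Wi) + 1/√F80
  = 5.3740/(10·9.9) + 1/√22606 = 0.054283 + 0.006651 = 0.060934
P80 = (1/0.060934)² = 16.4112² = 269.33 µm

P80 = 269.3 µm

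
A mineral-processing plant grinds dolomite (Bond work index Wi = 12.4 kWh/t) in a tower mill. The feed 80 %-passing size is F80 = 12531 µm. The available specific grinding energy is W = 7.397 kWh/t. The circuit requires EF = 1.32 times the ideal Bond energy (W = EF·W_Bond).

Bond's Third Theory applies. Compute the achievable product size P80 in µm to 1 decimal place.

W = 10 Wi (1/√P80 − 1/√F80)  [Bond]
W_Bond = W / EF = 7.397 / 1.32 = 5.6038 kWh/t
⇒ 1/√P80 = W_Bond/(10·Wi) + 1/√F80
  = 5.6038/(10·12.4) + 1/√12531 = 0.045192 + 0.008933 = 0.054125
P80 = (1/0.054125)² = 18.4757² = 341.35 µm

P80 = 341.4 µm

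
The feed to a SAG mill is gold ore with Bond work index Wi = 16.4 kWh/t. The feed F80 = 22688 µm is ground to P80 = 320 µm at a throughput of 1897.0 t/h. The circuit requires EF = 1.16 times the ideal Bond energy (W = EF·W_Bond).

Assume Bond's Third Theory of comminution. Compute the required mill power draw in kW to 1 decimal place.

P = 17778.2 kW

W_Bond = 10·Wi·(1/√P₈₀ − 1/√F₈₀)
W = 10·16.4·(1/√320 − 1/√22688) = 10·16.4·(0.049263) = 8.0791 kWh/t
Corrected W = EF·W_Bond = 1.16·8.0791 = 9.3717 kWh/t
Power = W × throughput = 9.3717 kWh/t × 1897.0 t/h = 17778.2 kW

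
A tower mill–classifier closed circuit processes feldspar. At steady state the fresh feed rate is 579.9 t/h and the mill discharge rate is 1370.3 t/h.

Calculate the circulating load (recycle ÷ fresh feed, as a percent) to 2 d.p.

Discharge = new feed + return, hence
R = M − F = 1370.3 − 579.9 = 790.4 t/h
CL = 100·R/F = 100·790.4/579.9 = 136.30 %

CL = 136.30 %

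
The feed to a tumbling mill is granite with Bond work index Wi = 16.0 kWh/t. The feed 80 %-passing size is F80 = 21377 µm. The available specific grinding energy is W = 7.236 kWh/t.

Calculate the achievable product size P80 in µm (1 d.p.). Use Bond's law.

W_Bond = 10·Wi·(1/√P₈₀ − 1/√F₈₀)
1/√P80 = 1/√F80 + W/(10·Wi)
  = 7.2360/(10·16.0) + 1/√21377 = 0.045225 + 0.006840 = 0.052065
P80 = (1/0.052065)² = 19.2069² = 368.91 µm

P80 = 368.9 µm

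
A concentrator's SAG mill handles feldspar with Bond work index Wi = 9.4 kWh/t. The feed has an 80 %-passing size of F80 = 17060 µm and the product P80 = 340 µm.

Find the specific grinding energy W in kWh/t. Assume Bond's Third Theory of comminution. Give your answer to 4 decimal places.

W = 10·Wi·[P80^(−½) − F80^(−½)]
1/√340 = 0.054233;  1/√17060 = 0.007656
W = 10·9.4·(0.054233 − 0.007656) = 4.3782 kWh/t

W = 4.3782 kWh/t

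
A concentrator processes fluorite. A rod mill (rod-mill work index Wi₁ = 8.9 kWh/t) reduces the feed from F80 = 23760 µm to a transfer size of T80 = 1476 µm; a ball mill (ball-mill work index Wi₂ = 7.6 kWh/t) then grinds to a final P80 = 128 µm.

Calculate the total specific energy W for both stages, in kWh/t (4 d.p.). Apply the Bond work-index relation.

W = 10·Wi·[P80^(−½) − F80^(−½)]
Stage 1 (23760→1476 µm, Wi₁=8.9): W₁ = 10·8.9·(0.026029 − 0.006487) = 1.7392 kWh/t
Stage 2 (1476→128 µm, Wi₂=7.6): W₂ = 10·7.6·(0.088388 − 0.026029) = 4.7393 kWh/t
W = W₁ + W₂ = 1.7392 + 4.7393 = 6.4785 kWh/t

W = 6.4785 kWh/t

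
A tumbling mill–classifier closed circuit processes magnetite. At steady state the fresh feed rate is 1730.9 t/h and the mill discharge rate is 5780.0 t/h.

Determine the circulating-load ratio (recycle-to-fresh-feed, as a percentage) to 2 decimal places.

CL = 233.93 %

M = F + R at steady state, so:
R = M − F = 5780.0 − 1730.9 = 4049.1 t/h
CL = 100·R/F = 100·4049.1/1730.9 = 233.93 %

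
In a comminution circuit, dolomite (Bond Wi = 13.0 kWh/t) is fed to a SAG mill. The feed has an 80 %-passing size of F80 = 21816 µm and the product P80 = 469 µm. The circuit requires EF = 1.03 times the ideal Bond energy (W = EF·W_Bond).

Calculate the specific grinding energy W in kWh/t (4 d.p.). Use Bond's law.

W = 5.2764 kWh/t

Bond:  W = 10 Wi (1/√P − 1/√F)
1/√469 = 0.046176;  1/√21816 = 0.006770
W = 10·13.0·(0.046176 − 0.006770) = 5.1227 kWh/t
W_actual = 1.03 × 5.1227 = 5.2764 kWh/t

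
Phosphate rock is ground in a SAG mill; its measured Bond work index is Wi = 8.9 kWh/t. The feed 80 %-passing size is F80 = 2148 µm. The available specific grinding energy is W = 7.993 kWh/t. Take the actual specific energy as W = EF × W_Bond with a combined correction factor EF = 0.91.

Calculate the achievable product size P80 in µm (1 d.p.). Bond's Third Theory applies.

P80 = 69.1 µm

W = 10·Wi·(P80^(-½) − F80^(-½))
W_Bond = W / EF = 7.993 / 0.91 = 8.7835 kWh/t
P80^-0.5 = F80^-0.5 + W_Bond/(10 Wi)
  = 8.7835/(10·8.9) + 1/√2148 = 0.098691 + 0.021577 = 0.120268
P80 = (1/0.120268)² = 8.3148² = 69.14 µm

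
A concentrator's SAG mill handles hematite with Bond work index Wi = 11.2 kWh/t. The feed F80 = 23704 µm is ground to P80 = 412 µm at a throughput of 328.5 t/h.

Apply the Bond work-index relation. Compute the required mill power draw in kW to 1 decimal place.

P = 1573.6 kW

Bond: W = 10·Wi·(1/√P80 − 1/√F80)
W = 10·11.2·(1/√412 − 1/√23704) = 10·11.2·(0.042771) = 4.7904 kWh/t
Mill draw = 4.7904 × 328.5 = 1573.6 kW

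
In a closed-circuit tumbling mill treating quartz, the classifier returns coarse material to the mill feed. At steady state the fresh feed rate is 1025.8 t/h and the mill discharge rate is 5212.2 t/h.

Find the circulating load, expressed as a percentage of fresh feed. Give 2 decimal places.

Steady state: M = F + R.
R = M − F = 5212.2 − 1025.8 = 4186.4 t/h
CL = 100·R/F = 100·4186.4/1025.8 = 408.11 %

CL = 408.11 %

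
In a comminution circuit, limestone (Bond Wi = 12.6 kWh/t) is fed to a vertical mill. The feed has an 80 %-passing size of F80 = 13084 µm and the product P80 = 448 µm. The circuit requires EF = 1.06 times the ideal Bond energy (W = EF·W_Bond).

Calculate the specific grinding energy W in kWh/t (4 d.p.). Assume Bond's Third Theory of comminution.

W = 10·Wi·(P80^(-½) − F80^(-½))
1/√448 = 0.047246;  1/√13084 = 0.008742
W = 10·12.6·(0.047246 − 0.008742) = 4.8514 kWh/t
W_actual = 1.06 × 4.8514 = 5.1425 kWh/t

W = 5.1425 kWh/t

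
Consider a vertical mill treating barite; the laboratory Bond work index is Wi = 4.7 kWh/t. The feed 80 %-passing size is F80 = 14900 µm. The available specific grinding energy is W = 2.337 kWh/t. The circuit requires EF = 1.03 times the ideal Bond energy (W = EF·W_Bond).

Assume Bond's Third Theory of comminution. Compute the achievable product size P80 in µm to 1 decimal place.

W = 10 Wi (P80^-0.5 − F80^-0.5)
W_Bond = W / EF = 2.337 / 1.03 = 2.2689 kWh/t
P80^(−½) = W_Bond/(10 Wi) + F80^(−½)
  = 2.2689/(10·4.7) + 1/√14900 = 0.048275 + 0.008192 = 0.056467
P80 = (1/0.056467)² = 17.7093² = 313.62 µm

P80 = 313.6 µm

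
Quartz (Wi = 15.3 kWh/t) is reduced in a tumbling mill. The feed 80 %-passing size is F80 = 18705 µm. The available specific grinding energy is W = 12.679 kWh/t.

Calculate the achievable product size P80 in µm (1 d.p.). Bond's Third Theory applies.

W = 10·Wi·[P80^(−½) − F80^(−½)]
⇒ 1/√P80 = W/(10 Wi) + 1/√F80
  = 12.6790/(10·15.3) + 1/√18705 = 0.082869 + 0.007312 = 0.090181
P80 = (1/0.090181)² = 11.0888² = 122.96 µm

P80 = 123.0 µm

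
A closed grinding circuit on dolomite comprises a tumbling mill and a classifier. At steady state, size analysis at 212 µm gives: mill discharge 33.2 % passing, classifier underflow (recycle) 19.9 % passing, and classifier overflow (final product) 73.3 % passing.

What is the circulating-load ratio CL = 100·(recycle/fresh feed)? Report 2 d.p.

Mass balance on the −212 µm fraction:
d + r·d = r·u + o → r(d−u) = o−d
r = (73.3 − 33.2)/(33.2 − 19.9) = 40.1/13.3 = 3.0150
CL = 100·r = 301.50 %

CL = 301.50 %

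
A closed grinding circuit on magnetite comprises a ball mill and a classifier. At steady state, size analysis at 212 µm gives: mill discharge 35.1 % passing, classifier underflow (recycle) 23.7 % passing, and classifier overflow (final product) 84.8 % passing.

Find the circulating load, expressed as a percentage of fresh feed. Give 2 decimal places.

CL = 435.96 %

Mass balance on the −212 µm fraction:
r = (o − d)/(d − u)
r = (84.8 − 35.1)/(35.1 − 23.7) = 49.7/11.4 = 4.3596
CL = 100·r = 435.96 %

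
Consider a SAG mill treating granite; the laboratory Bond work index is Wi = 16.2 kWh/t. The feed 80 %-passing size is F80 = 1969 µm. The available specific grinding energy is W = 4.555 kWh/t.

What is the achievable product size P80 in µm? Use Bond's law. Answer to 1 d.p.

W_Bond = 10·Wi·(1/√P₈₀ − 1/√F₈₀)
⇒ 1/√P80 = W/(10 Wi) + 1/√F80
  = 4.5550/(10·16.2) + 1/√1969 = 0.028117 + 0.022536 = 0.050653
P80 = (1/0.050653)² = 19.7421² = 389.75 µm

P80 = 389.7 µm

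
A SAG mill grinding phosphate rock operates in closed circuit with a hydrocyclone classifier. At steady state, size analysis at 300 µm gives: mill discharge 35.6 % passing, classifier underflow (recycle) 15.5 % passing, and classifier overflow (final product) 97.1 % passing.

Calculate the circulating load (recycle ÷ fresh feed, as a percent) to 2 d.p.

Classifier node, passing 300 µm:
(1+r)d = ru + o → r = (o−d)/(d−u)
r = (97.1 − 35.6)/(35.6 − 15.5) = 61.5/20.1 = 3.0597
CL = 100·r = 305.97 %

CL = 305.97 %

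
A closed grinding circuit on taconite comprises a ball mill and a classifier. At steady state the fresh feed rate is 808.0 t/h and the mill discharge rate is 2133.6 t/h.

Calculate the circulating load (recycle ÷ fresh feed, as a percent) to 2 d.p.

CL = 164.06 %

M = F + R at steady state, so:
R = M − F = 2133.6 − 808.0 = 1325.6 t/h
CL = 100·R/F = 100·1325.6/808.0 = 164.06 %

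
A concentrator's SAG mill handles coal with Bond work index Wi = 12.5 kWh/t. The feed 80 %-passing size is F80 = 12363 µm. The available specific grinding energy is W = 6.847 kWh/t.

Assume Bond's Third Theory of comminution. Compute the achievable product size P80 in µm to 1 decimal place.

W = 10 Wi (1/√P80 − 1/√F80)  [Bond]
⇒ 1/√P80 = W/(10·Wi) + 1/√F80
  = 6.8470/(10·12.5) + 1/√12363 = 0.054776 + 0.008994 = 0.063770
P80 = (1/0.063770)² = 15.6814² = 245.91 µm

P80 = 245.9 µm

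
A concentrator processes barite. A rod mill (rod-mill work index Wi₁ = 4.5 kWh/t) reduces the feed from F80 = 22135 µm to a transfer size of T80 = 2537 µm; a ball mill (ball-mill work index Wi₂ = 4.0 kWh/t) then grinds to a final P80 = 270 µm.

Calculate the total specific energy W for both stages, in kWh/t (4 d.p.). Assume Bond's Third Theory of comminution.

W = 2.2311 kWh/t

W = 10 Wi / √P80 − 10 Wi / √F80
Stage 1 (22135→2537 µm, Wi₁=4.5): W₁ = 10·4.5·(0.019854 − 0.006721) = 0.5909 kWh/t
Stage 2 (2537→270 µm, Wi₂=4.0): W₂ = 10·4.0·(0.060858 − 0.019854) = 1.6402 kWh/t
W = W₁ + W₂ = 0.5909 + 1.6402 = 2.2311 kWh/t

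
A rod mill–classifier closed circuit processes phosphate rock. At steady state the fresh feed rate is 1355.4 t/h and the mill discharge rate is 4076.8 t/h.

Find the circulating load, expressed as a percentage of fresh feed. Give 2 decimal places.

M = F + R at steady state, so:
R = M − F = 4076.8 − 1355.4 = 2721.4 t/h
CL = 100·R/F = 100·2721.4/1355.4 = 200.78 %

CL = 200.78 %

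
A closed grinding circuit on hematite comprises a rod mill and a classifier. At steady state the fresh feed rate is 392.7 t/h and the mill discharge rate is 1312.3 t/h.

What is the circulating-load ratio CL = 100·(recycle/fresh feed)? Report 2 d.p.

Mill node: discharge = fresh + recycle.
R = M − F = 1312.3 − 392.7 = 919.6 t/h
CL = 100·R/F = 100·919.6/392.7 = 234.17 %

CL = 234.17 %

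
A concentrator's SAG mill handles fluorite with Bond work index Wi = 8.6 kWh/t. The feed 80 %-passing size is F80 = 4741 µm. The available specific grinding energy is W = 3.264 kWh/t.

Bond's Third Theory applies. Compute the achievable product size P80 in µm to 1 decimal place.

P80 = 363.1 µm

W = 10 Wi / √P80 − 10 Wi / √F80
⇒ 1/√P80 = W/(10·Wi) + 1/√F80
  = 3.2640/(10·8.6) + 1/√4741 = 0.037953 + 0.014523 = 0.052477
P80 = (1/0.052477)² = 19.0560² = 363.13 µm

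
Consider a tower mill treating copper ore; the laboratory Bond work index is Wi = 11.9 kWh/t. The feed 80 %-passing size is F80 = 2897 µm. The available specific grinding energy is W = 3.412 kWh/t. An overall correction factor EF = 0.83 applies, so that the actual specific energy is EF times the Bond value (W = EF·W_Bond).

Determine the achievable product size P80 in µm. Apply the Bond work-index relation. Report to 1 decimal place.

P80 = 354.3 µm

W = 10 Wi (1/√P80 − 1/√F80)  [Bond]
W_Bond = W / EF = 3.412 / 0.83 = 4.1108 kWh/t
⇒ 1/√P80 = W_Bond/(10 Wi) + 1/√F80
  = 4.1108/(10·11.9) + 1/√2897 = 0.034545 + 0.018579 = 0.053124
P80 = (1/0.053124)² = 18.8239² = 354.34 µm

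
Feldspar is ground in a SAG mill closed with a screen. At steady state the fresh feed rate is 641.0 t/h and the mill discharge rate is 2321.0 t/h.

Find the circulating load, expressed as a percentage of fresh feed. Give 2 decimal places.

Discharge = new feed + return, hence
R = M − F = 2321.0 − 641.0 = 1680.0 t/h
CL = 100·R/F = 100·1680.0/641.0 = 262.09 %

CL = 262.09 %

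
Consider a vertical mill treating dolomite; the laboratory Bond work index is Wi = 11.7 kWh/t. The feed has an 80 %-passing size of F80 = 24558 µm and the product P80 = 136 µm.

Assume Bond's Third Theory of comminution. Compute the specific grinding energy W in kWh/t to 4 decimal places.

W = 9.2861 kWh/t

W = 10·Wi·(P80^(-½) − F80^(-½))
1/√136 = 0.085749;  1/√24558 = 0.006381
W = 10·11.7·(0.085749 − 0.006381) = 9.2861 kWh/t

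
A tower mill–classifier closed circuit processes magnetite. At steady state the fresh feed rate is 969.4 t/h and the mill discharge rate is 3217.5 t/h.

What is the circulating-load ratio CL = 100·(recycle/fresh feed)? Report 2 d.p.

CL = 231.91 %

Steady state: M = F + R.
R = M − F = 3217.5 − 969.4 = 2248.1 t/h
CL = 100·R/F = 100·2248.1/969.4 = 231.91 %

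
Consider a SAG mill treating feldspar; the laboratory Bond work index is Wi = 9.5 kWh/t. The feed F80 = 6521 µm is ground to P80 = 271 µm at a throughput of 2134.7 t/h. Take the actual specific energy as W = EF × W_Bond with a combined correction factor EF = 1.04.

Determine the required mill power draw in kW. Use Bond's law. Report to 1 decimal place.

P = 10200.0 kW

W = 10 Wi / √P80 − 10 Wi / √F80
W = 10·9.5·(1/√271 − 1/√6521) = 10·9.5·(0.048362) = 4.5944 kWh/t
With EF = 1.04: W = 4.5944·1.04 = 4.7782 kWh/t
P_mill = W·ṁ = 4.7782·2134.7 = 10200.0 kW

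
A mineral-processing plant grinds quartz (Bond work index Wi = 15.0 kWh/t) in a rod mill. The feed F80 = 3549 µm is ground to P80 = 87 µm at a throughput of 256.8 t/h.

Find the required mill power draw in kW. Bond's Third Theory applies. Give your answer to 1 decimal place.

W_Bond = 10·Wi·(1/√P₈₀ − 1/√F₈₀)
W = 10·15.0·(1/√87 − 1/√3549) = 10·15.0·(0.090425) = 13.5638 kWh/t
Power = W × throughput = 13.5638 kWh/t × 256.8 t/h = 3483.2 kW

P = 3483.2 kW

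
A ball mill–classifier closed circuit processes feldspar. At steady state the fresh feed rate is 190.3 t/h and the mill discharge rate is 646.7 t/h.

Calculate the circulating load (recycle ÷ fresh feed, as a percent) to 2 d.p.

Steady state: M = F + R.
R = M − F = 646.7 − 190.3 = 456.4 t/h
CL = 100·R/F = 100·456.4/190.3 = 239.83 %

CL = 239.83 %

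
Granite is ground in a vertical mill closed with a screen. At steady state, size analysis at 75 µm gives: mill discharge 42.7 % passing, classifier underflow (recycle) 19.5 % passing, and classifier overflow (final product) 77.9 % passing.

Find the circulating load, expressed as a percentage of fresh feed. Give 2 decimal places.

CL = 151.72 %

Let r = R/F. Size balance at 75 µm:
(1+r)d = ru + o → r = (o−d)/(d−u)
r = (77.9 − 42.7)/(42.7 − 19.5) = 35.2/23.2 = 1.5172
CL = 100·r = 151.72 %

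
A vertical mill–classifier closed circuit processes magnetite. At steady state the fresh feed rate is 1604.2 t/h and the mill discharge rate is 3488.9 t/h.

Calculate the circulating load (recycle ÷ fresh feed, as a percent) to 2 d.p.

M = F + R at steady state, so:
R = M − F = 3488.9 − 1604.2 = 1884.7 t/h
CL = 100·R/F = 100·1884.7/1604.2 = 117.49 %

CL = 117.49 %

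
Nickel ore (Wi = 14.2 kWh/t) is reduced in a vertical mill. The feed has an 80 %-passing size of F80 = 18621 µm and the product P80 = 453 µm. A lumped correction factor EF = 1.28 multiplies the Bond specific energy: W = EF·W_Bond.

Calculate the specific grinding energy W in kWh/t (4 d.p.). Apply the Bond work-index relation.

Bond: W = 10·Wi·(1/√P80 − 1/√F80)
1/√453 = 0.046984;  1/√18621 = 0.007328
W = 10·14.2·(0.046984 − 0.007328) = 5.6311 kWh/t
With EF = 1.28: W = 5.6311·1.28 = 7.2079 kWh/t

W = 7.2079 kWh/t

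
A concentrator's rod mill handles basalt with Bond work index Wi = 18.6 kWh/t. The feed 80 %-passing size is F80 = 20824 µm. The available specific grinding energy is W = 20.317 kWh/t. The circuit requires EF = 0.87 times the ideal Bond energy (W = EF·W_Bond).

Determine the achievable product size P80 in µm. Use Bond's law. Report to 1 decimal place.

W = 10 Wi (P80^-0.5 − F80^-0.5)
W_Bond = W / EF = 20.317 / 0.87 = 23.3529 kWh/t
⇒ 1/√P80 = W_Bond/(10 Wi) + 1/√F80
  = 23.3529/(10·18.6) + 1/√20824 = 0.125553 + 0.006930 = 0.132483
P80 = (1/0.132483)² = 7.5481² = 56.97 µm

P80 = 57.0 µm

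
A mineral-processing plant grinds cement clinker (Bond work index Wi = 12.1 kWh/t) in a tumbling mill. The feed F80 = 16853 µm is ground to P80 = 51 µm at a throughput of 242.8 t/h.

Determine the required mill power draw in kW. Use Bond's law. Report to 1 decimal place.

P = 3887.5 kW

W = 10·Wi·(P80^(-½) − F80^(-½))
W = 10·12.1·(1/√51 − 1/√16853) = 10·12.1·(0.132325) = 16.0113 kWh/t
Power = W × throughput = 16.0113 kWh/t × 242.8 t/h = 3887.5 kW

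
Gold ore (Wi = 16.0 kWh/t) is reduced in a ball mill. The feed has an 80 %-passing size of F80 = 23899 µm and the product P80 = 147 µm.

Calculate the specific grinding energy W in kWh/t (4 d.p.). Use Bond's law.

W = 12.1616 kWh/t

W = 10 Wi / √P80 − 10 Wi / √F80
1/√147 = 0.082479;  1/√23899 = 0.006469
W = 10·16.0·(0.082479 − 0.006469) = 12.1616 kWh/t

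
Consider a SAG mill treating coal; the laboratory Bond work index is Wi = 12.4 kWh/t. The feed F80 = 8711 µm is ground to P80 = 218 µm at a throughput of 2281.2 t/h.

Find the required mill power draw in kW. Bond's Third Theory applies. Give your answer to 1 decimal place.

W_Bond = 10·Wi·(1/√P₈₀ − 1/√F₈₀)
W = 10·12.4·(1/√218 − 1/√8711) = 10·12.4·(0.057014) = 7.0698 kWh/t
Power = W × throughput = 7.0698 kWh/t × 2281.2 t/h = 16127.5 kW

P = 16127.5 kW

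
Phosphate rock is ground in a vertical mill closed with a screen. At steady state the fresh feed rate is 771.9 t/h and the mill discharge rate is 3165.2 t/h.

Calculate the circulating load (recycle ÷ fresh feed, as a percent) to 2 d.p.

Mill node: discharge = fresh + recycle.
R = M − F = 3165.2 − 771.9 = 2393.3 t/h
CL = 100·R/F = 100·2393.3/771.9 = 310.05 %

CL = 310.05 %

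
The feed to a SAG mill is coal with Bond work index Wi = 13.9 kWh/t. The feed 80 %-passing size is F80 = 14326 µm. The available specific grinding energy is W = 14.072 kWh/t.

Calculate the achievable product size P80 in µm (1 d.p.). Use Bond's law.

P80 = 83.3 µm

W = 10 Wi (P80^-0.5 − F80^-0.5)
⇒ 1/√P80 = W/(10·Wi) + 1/√F80
  = 14.0720/(10·13.9) + 1/√14326 = 0.101237 + 0.008355 = 0.109592
P80 = (1/0.109592)² = 9.1247² = 83.26 µm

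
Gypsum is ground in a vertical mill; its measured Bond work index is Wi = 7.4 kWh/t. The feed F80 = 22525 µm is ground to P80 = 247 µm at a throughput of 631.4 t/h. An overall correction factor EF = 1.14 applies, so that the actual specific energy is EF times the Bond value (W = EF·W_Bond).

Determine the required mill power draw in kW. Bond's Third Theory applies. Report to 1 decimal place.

Bond: W = 10·Wi·(1/√P80 − 1/√F80)
W = 10·7.4·(1/√247 − 1/√22525) = 10·7.4·(0.056966) = 4.2154 kWh/t
Apply correction: 4.2154 × 1.14 = 4.8056 kWh/t
P = W·T = 4.8056·631.4 = 3034.3 kW

P = 3034.3 kW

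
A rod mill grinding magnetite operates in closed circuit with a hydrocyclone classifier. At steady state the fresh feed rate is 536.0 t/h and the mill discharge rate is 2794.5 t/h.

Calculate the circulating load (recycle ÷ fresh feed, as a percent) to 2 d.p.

Discharge = new feed + return, hence
R = M − F = 2794.5 − 536.0 = 2258.5 t/h
CL = 100·R/F = 100·2258.5/536.0 = 421.36 %

CL = 421.36 %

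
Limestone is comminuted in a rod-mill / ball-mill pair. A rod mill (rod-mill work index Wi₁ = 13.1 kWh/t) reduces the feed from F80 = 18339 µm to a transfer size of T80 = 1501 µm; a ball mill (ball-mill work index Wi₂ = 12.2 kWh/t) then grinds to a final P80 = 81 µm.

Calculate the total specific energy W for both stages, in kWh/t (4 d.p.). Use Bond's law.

W = 10 Wi (P80^-0.5 − F80^-0.5)
Stage 1 (18339→1501 µm, Wi₁=13.1): W₁ = 10·13.1·(0.025811 − 0.007384) = 2.4139 kWh/t
Stage 2 (1501→81 µm, Wi₂=12.2): W₂ = 10·12.2·(0.111111 − 0.025811) = 10.4066 kWh/t
W = W₁ + W₂ = 2.4139 + 10.4066 = 12.8205 kWh/t

W = 12.8205 kWh/t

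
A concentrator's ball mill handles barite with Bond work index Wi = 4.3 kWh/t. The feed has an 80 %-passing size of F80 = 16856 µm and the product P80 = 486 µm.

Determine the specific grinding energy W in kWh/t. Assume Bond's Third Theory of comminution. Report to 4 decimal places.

W = 1.6193 kWh/t

W = 10 Wi (P80^-0.5 − F80^-0.5)
1/√486 = 0.045361;  1/√16856 = 0.007702
W = 10·4.3·(0.045361 − 0.007702) = 1.6193 kWh/t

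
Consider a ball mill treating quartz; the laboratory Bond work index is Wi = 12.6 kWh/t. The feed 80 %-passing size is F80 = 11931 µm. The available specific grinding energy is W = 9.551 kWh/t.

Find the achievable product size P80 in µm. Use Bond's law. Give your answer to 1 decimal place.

P80 = 138.5 µm

Bond: W = 10·Wi·(1/√P80 − 1/√F80)
1/√P80 = 1/√F80 + W/(10·Wi)
  = 9.5510/(10·12.6) + 1/√11931 = 0.075802 + 0.009155 = 0.084957
P80 = (1/0.084957)² = 11.7707² = 138.55 µm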